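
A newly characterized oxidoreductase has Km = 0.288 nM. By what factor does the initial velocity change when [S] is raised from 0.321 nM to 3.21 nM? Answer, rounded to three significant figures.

1.74

Since Vmax cancels, v₂/v₁ = [S]₂(Km+[S]₁) / [S]₁(Km+[S]₂).
= 3.21×(0.288+0.321) / (0.321×(0.288+3.21)) = 1.955/1.123 = 1.74.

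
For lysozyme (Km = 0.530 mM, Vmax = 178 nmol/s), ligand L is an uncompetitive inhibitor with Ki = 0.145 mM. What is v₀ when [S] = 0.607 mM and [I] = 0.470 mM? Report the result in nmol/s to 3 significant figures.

With α = 1 + [I]/Ki = 1 + 0.470/0.145 = 4.241, the uncompetitive rate law is v = (Vmax/α)·[S] / (Km/α + [S]).
v = (178/4.241)×0.607 / (0.530/4.241 + 0.607) = 25.47/0.7320 = 34.8 nmol/s.

34.8 nmol/s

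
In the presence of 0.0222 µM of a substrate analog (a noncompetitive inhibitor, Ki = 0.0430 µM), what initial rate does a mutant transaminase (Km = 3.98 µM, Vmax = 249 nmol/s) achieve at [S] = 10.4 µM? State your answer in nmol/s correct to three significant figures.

α = 1 + [I]/Ki = 1 + 0.0222/0.0430 = 1.516.
For a noncompetitive inhibitor, Vmax is reduced to Vmax/α while Km is unchanged: Km,app = 3.98 µM, Vmax,app = 164 nmol/s.
v = Vmax,app·[S]/(Km,app + [S]) = 164 × 10.4/(3.98 + 10.4) = 119 nmol/s.

119 nmol/s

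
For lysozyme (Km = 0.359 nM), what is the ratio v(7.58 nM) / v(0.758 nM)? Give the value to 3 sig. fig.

1.41

The fractional saturations are [S]/(Km+[S]) = 0.758/1.117 = 0.6786 and 7.58/7.939 = 0.9548.
v₂/v₁ is just their ratio: 0.9548/0.6786 = 1.41.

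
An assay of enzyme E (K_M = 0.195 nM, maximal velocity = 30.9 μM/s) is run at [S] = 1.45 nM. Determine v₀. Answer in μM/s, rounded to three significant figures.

27.2 μM/s

[S]/(Km+[S]) = 1.45/1.645 = 0.8815, the fractional saturation.
v = 0.8815 × Vmax = 0.8815 × 30.9 = 27.2 μM/s.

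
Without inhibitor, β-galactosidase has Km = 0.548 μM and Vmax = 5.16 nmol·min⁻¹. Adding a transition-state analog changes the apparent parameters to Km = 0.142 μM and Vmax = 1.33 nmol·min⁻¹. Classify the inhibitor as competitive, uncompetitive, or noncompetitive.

Both Km and Vmax decrease by the same factor (~3.87-fold) — characteristic of uncompetitive inhibition.

uncompetitive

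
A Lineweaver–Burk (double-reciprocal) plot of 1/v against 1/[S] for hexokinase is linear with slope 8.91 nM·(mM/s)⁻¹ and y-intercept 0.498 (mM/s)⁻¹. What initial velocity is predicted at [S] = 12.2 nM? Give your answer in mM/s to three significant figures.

The y-intercept is 1/Vmax, so Vmax = 1/0.498 = 2.01 mM/s.
The slope is Km/Vmax, so Km = 8.91 × 2.01 = 17.9 nM.
Then v = 2.01 × 12.2/(17.9 + 12.2) = 0.814 mM/s.

0.814 mM/s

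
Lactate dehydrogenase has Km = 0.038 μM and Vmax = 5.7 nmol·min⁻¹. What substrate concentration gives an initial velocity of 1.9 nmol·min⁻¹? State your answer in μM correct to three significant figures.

The required fractional saturation is v/Vmax = 1.9/5.7 = 0.3333.
Then [S]/(Km+[S]) = 0.3333 ⇒ [S] = 0.038 × 0.3333/(1 − 0.3333) = 0.0190 μM.

0.0190 μM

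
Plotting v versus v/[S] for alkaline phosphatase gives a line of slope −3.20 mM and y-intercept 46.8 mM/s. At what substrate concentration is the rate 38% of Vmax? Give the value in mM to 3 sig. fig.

1.96 mM

The Eadie–Hofstee slope gives Km = 3.20 mM (slope = −Km).
v/Vmax = [S]/(Km+[S]) = 0.38 ⇒ [S] = Km·0.38/(1−0.38) = 3.20 × 0.6129 = 1.96 mM.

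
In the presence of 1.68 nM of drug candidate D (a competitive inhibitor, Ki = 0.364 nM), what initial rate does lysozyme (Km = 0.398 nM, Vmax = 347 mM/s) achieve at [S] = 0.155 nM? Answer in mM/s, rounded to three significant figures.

With α = 1 + [I]/Ki = 1 + 1.68/0.364 = 5.615, the competitive rate law is v = Vmax[S] / (αKm + [S]).
v = 347×0.155 / (5.615×0.398 + 0.155) = 53.78/2.390 = 22.5 mM/s.

22.5 mM/s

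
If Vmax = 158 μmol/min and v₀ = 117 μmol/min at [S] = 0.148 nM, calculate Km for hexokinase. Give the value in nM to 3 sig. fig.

v/Vmax = 117/158 = 0.7405 = [S]/(Km+[S]).
So Km + [S] = [S]/0.7405 = 0.1999 nM, giving Km = 0.1999 − 0.148 = 0.0519 nM.

0.0519 nM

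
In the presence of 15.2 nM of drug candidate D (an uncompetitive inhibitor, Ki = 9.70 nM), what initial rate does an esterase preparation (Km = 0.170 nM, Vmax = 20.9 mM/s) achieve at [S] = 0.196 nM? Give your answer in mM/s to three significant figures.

α = 1 + [I]/Ki = 1 + 15.2/9.70 = 2.567.
For an uncompetitive inhibitor, both parameters are divided by α, giving Vmax/α and Km/α: Km,app = 0.0662 nM, Vmax,app = 8.14 mM/s.
v = Vmax,app·[S]/(Km,app + [S]) = 8.14 × 0.196/(0.0662 + 0.196) = 6.09 mM/s.

6.09 mM/s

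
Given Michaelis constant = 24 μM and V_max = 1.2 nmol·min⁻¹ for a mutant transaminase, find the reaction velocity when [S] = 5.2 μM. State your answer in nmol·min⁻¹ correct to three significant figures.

v = Vmax·[S]/(Km + [S]) = 1.2 × 5.2 / (24 + 5.2)
  = 6.240 / 29.20 = 0.214 nmol·min⁻¹.

0.214 nmol·min⁻¹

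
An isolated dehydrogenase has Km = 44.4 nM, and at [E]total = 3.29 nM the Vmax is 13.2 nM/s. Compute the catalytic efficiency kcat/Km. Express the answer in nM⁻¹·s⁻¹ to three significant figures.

kcat = Vmax/[E]total = 13.2/3.29 = 4.01 s⁻¹.
kcat/Km = 4.01/44.4 = 0.0904 nM⁻¹·s⁻¹.

0.0904 nM⁻¹·s⁻¹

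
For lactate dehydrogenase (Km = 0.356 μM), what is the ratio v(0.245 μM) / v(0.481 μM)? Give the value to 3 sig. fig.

The fractional saturations are [S]/(Km+[S]) = 0.481/0.8370 = 0.5747 and 0.245/0.6010 = 0.4077.
v₂/v₁ is just their ratio: 0.4077/0.5747 = 0.709.

0.709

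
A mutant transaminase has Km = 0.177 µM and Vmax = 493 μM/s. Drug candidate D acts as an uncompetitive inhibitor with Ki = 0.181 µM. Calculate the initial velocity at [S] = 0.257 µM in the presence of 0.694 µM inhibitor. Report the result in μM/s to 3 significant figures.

89.3 μM/s

With α = 1 + [I]/Ki = 1 + 0.694/0.181 = 4.834, the uncompetitive rate law is v = (Vmax/α)·[S] / (Km/α + [S]).
v = (493/4.834)×0.257 / (0.177/4.834 + 0.257) = 26.21/0.2936 = 89.3 μM/s.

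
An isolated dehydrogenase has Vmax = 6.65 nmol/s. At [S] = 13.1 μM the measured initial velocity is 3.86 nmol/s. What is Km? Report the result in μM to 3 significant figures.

v/Vmax = 3.86/6.65 = 0.5805 = [S]/(Km+[S]).
So Km + [S] = [S]/0.5805 = 22.57 μM, giving Km = 22.57 − 13.1 = 9.47 μM.

9.47 μM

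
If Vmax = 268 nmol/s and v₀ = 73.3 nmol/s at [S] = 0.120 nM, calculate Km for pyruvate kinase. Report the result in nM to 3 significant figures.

0.319 nM

From v = Vmax[S]/(Km+[S]), Km = [S](Vmax − v)/v.
Km = 0.120 × (268 − 73.3) / 73.3 = 23.36/73.3 = 0.319 nM.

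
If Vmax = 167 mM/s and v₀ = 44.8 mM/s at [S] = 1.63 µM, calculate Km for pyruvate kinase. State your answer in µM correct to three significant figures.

From v = Vmax[S]/(Km+[S]), Km = [S](Vmax − v)/v.
Km = 1.63 × (167 − 44.8) / 44.8 = 199.2/44.8 = 4.45 µM.

4.45 µM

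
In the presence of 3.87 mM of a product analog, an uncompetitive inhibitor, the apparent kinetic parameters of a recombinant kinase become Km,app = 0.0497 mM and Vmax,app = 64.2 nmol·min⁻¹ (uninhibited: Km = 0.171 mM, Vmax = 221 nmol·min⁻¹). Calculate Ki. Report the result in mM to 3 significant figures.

1.58 mM

Uncompetitive: Vmax,app = Vmax/α (and Km,app = Km/α) with α = 1 + [I]/Ki.
α = Vmax/Vmax,app = 221/64.2 = 3.442.
Since α = 1 + [I]/Ki, [I]/Ki = 3.442 − 1 = 2.442 and Ki = 3.87/2.442 = 1.58 mM.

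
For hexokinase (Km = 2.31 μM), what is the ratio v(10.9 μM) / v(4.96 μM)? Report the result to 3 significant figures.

1.21

Since Vmax cancels, v₂/v₁ = [S]₂(Km+[S]₁) / [S]₁(Km+[S]₂).
= 10.9×(2.31+4.96) / (4.96×(2.31+10.9)) = 79.24/65.52 = 1.21.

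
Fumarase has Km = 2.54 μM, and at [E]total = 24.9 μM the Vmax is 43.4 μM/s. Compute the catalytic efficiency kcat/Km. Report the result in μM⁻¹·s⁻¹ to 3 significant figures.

kcat = Vmax/[E]total = 43.4/24.9 = 1.74 s⁻¹.
kcat/Km = 1.74/2.54 = 0.686 μM⁻¹·s⁻¹.

0.686 μM⁻¹·s⁻¹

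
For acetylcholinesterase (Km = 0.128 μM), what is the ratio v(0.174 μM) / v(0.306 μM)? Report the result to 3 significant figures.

The fractional saturations are [S]/(Km+[S]) = 0.306/0.4340 = 0.7051 and 0.174/0.3020 = 0.5762.
v₂/v₁ is just their ratio: 0.5762/0.7051 = 0.817.

0.817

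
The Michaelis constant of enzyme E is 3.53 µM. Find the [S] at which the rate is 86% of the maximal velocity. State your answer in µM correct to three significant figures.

21.7 µM

v/Vmax = [S]/(Km+[S]) = 0.86, so [S] = Km·0.86/(1 − 0.86) = 3.53 × 6.143.
[S] = 21.7 µM.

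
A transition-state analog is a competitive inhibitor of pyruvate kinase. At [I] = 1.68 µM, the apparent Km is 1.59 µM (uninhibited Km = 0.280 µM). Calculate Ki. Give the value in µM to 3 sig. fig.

0.359 µM

Competitive: Km,app = α·Km with α = 1 + [I]/Ki.
α = Km,app/Km = 1.59/0.280 = 5.679.
Ki = [I]/(α − 1) = 1.68/4.679 = 0.359 µM.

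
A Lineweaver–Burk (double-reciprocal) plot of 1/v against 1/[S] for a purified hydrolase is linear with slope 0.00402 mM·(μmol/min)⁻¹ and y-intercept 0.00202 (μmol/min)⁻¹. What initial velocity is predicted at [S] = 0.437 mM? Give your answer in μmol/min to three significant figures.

The y-intercept is 1/Vmax, so Vmax = 1/0.00202 = 495 μmol/min.
The slope is Km/Vmax, so Km = 0.00402 × 495 = 1.99 mM.
Then v = 495 × 0.437/(1.99 + 0.437) = 89.1 μmol/min.

89.1 μmol/min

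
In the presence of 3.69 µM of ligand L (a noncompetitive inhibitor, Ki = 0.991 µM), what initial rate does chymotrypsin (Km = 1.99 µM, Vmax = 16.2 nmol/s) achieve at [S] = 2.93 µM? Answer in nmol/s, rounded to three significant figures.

With α = 1 + [I]/Ki = 1 + 3.69/0.991 = 4.724, the noncompetitive rate law is v = (Vmax/α)·[S] / (Km + [S]).
v = (16.2/4.724)×2.93 / (1.99 + 2.93) = 10.05/4.920 = 2.04 nmol/s.

2.04 nmol/s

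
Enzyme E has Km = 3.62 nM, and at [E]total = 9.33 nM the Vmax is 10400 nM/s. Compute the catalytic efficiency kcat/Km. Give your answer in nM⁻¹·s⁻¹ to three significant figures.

308 nM⁻¹·s⁻¹

kcat = Vmax/[E]total = 10400/9.33 = 1110 s⁻¹.
kcat/Km = 1110/3.62 = 308 nM⁻¹·s⁻¹.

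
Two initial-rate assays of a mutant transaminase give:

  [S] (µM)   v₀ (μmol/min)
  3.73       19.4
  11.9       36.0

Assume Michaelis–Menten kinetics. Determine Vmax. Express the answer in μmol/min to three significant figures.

In reciprocal form, 1/v = (Km/Vmax)·(1/[S]) + 1/Vmax. The two points give (1/[S], 1/v) = (0.2681, 0.05155) and (0.08403, 0.02778).
Slope = (0.05155 − 0.02778)/(0.2681 − 0.08403) = 0.1291; intercept = 0.05155 − 0.1291×0.2681 = 0.01693.
Vmax = 1/intercept = 59.1 μmol/min; Km = slope × Vmax = 0.1291 × 59.1 = 7.63 µM.

59.1 μmol/min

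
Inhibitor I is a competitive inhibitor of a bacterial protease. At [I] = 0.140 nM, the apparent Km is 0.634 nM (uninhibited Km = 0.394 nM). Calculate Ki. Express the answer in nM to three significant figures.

0.230 nM

Competitive: Km,app = α·Km with α = 1 + [I]/Ki.
α = Km,app/Km = 0.634/0.394 = 1.609.
Since α = 1 + [I]/Ki, [I]/Ki = 1.609 − 1 = 0.6091 and Ki = 0.140/0.6091 = 0.230 nM.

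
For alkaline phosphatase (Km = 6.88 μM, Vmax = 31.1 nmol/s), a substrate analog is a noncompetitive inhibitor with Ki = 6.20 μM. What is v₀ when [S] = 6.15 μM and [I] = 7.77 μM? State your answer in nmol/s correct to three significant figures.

6.51 nmol/s

With α = 1 + [I]/Ki = 1 + 7.77/6.20 = 2.253, the noncompetitive rate law is v = (Vmax/α)·[S] / (Km + [S]).
v = (31.1/2.253)×6.15 / (6.88 + 6.15) = 84.88/13.03 = 6.51 nmol/s.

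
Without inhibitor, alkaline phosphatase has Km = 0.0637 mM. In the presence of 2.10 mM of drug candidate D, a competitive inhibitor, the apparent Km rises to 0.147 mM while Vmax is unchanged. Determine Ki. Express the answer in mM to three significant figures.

Competitive: Km,app = α·Km with α = 1 + [I]/Ki.
α = Km,app/Km = 0.147/0.0637 = 2.308.
Since α = 1 + [I]/Ki, [I]/Ki = 2.308 − 1 = 1.308 and Ki = 2.10/1.308 = 1.61 mM.

1.61 mM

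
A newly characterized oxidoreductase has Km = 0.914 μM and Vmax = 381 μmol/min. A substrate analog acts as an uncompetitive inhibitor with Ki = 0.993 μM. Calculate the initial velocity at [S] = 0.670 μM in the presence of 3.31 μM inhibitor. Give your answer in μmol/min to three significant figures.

With α = 1 + [I]/Ki = 1 + 3.31/0.993 = 4.333, the uncompetitive rate law is v = (Vmax/α)·[S] / (Km/α + [S]).
v = (381/4.333)×0.670 / (0.914/4.333 + 0.670) = 58.91/0.8809 = 66.9 μmol/min.

66.9 μmol/min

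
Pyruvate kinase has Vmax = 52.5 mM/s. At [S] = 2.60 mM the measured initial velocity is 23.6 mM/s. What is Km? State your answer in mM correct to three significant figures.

From v = Vmax[S]/(Km+[S]), Km = [S](Vmax − v)/v.
Km = 2.60 × (52.5 − 23.6) / 23.6 = 75.14/23.6 = 3.18 mM.

3.18 mM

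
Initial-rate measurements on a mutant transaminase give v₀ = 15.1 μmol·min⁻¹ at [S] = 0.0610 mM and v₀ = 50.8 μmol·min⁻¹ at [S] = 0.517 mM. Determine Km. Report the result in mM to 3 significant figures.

0.239 mM

In reciprocal form, 1/v = (Km/Vmax)·(1/[S]) + 1/Vmax. The two points give (1/[S], 1/v) = (16.39, 0.06623) and (1.934, 0.01969).
Slope = (0.06623 − 0.01969)/(16.39 − 1.934) = 0.003219; intercept = 0.06623 − 0.003219×16.39 = 0.01346.
Vmax = 1/intercept = 74.3 μmol·min⁻¹; Km = slope × Vmax = 0.003219 × 74.3 = 0.239 mM.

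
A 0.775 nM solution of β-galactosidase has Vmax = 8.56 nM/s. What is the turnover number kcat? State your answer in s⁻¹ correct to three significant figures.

kcat = Vmax/[E]total = 8.56 nM/s / 0.775 nM = 11.0 s⁻¹.

11.0 s⁻¹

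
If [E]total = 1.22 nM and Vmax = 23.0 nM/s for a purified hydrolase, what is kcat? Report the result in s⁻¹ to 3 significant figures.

kcat = Vmax/[E]total = 23.0 nM/s / 1.22 nM = 18.9 s⁻¹.

18.9 s⁻¹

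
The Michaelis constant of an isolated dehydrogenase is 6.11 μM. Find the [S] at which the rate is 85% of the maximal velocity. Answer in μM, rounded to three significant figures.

34.6 μM

v/Vmax = [S]/(Km+[S]) = 0.85, so [S] = Km·0.85/(1 − 0.85) = 6.11 × 5.667.
[S] = 34.6 μM.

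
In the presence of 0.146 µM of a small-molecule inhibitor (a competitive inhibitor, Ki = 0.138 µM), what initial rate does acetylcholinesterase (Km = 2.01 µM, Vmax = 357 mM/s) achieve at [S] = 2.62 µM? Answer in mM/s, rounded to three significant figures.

138 mM/s

With α = 1 + [I]/Ki = 1 + 0.146/0.138 = 2.058, the competitive rate law is v = Vmax[S] / (αKm + [S]).
v = 357×2.62 / (2.058×2.01 + 2.62) = 935.3/6.757 = 138 mM/s.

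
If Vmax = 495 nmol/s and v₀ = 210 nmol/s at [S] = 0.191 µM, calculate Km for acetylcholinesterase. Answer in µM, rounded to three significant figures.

0.259 µM

From v = Vmax[S]/(Km+[S]), Km = [S](Vmax − v)/v.
Km = 0.191 × (495 − 210) / 210 = 54.44/210 = 0.259 µM.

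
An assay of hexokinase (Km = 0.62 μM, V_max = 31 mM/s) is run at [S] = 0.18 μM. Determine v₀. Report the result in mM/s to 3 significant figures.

v = Vmax·[S]/(Km + [S]) = 31 × 0.18 / (0.62 + 0.18)
  = 5.580 / 0.8000 = 6.98 mM/s.

6.98 mM/s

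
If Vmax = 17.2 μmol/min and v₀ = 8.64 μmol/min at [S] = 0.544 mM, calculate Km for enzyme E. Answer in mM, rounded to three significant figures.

v/Vmax = 8.64/17.2 = 0.5023 = [S]/(Km+[S]).
So Km + [S] = [S]/0.5023 = 1.083 mM, giving Km = 1.083 − 0.544 = 0.539 mM.

0.539 mM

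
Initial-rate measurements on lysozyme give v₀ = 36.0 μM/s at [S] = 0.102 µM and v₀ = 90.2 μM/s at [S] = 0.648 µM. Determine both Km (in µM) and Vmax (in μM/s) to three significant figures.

In reciprocal form, 1/v = (Km/Vmax)·(1/[S]) + 1/Vmax. The two points give (1/[S], 1/v) = (9.804, 0.02778) and (1.543, 0.01109).
Slope = (0.02778 − 0.01109)/(9.804 − 1.543) = 0.002021; intercept = 0.02778 − 0.002021×9.804 = 0.007968.
Vmax = 1/intercept = 125 μM/s; Km = slope × Vmax = 0.002021 × 125 = 0.254 µM.

Km = 0.254 µM; Vmax = 125 μM/s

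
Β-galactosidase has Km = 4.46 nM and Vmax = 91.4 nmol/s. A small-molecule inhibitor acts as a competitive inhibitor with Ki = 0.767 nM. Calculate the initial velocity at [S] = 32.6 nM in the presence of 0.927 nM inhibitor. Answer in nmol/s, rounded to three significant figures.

70.2 nmol/s

α = 1 + [I]/Ki = 1 + 0.927/0.767 = 2.209.
For a competitive inhibitor, Vmax is unchanged and the apparent Km becomes α·Km: Km,app = 9.85 nM, Vmax,app = 91.4 nmol/s.
v = Vmax,app·[S]/(Km,app + [S]) = 91.4 × 32.6/(9.85 + 32.6) = 70.2 nmol/s.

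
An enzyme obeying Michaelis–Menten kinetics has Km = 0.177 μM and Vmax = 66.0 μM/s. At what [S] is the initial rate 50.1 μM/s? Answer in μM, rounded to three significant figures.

0.558 μM

Rearranging v = Vmax[S]/(Km+[S]) gives [S] = Km·v/(Vmax − v).
[S] = 0.177 × 50.1 / (66.0 − 50.1) = 8.868/15.90 = 0.558 μM.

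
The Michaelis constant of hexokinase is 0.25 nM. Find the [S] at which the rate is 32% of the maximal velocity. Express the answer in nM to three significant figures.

0.118 nM

v/Vmax = [S]/(Km+[S]) = 0.32, so [S] = Km·0.32/(1 − 0.32) = 0.25 × 0.4706.
[S] = 0.118 nM.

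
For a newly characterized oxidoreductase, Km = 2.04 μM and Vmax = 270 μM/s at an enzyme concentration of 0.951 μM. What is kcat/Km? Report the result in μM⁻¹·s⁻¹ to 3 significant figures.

139 μM⁻¹·s⁻¹

kcat = Vmax/[E]total = 270/0.951 = 284 s⁻¹.
kcat/Km = 284/2.04 = 139 μM⁻¹·s⁻¹.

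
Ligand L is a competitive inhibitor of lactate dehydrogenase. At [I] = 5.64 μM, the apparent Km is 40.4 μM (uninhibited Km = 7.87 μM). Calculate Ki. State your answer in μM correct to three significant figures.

Competitive: Km,app = α·Km with α = 1 + [I]/Ki.
α = Km,app/Km = 40.4/7.87 = 5.133.
Ki = [I]/(α − 1) = 5.64/4.133 = 1.36 μM.

1.36 μM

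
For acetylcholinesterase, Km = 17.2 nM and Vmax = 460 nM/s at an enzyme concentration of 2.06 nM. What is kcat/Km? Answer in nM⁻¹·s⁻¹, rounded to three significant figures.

kcat = Vmax/[E]total = 460/2.06 = 223 s⁻¹.
kcat/Km = 223/17.2 = 13.0 nM⁻¹·s⁻¹.

13.0 nM⁻¹·s⁻¹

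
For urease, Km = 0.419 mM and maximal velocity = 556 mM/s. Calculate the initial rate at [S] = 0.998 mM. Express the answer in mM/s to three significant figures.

392 mM/s

v = Vmax·[S]/(Km + [S]) = 556 × 0.998 / (0.419 + 0.998)
  = 554.9 / 1.417 = 392 mM/s.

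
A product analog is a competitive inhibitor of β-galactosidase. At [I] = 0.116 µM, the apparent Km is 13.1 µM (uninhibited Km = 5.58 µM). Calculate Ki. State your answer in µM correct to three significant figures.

Competitive: Km,app = α·Km with α = 1 + [I]/Ki.
α = Km,app/Km = 13.1/5.58 = 2.348.
Since α = 1 + [I]/Ki, [I]/Ki = 2.348 − 1 = 1.348 and Ki = 0.116/1.348 = 0.0861 µM.

0.0861 µM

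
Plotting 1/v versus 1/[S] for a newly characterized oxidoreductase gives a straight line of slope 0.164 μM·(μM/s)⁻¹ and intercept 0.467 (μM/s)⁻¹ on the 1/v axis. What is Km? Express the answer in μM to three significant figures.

0.351 μM

y-intercept = 1/Vmax ⇒ Vmax = 2.14 μM/s; slope = Km/Vmax ⇒ Km = slope × Vmax.
Km = 0.164 × 2.14 = 0.351 μM.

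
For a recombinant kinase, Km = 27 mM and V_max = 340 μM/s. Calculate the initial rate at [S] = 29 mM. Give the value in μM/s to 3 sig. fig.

176 μM/s

v = Vmax·[S]/(Km + [S]) = 340 × 29 / (27 + 29)
  = 9860 / 56.00 = 176 μM/s.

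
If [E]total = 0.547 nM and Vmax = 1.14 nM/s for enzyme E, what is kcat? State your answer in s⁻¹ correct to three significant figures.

2.08 s⁻¹

kcat = Vmax/[E]total = 1.14 nM/s / 0.547 nM = 2.08 s⁻¹.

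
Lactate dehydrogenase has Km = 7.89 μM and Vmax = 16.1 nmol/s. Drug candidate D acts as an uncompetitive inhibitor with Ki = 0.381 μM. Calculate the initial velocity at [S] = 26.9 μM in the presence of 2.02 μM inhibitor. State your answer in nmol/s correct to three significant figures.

2.44 nmol/s

With α = 1 + [I]/Ki = 1 + 2.02/0.381 = 6.302, the uncompetitive rate law is v = (Vmax/α)·[S] / (Km/α + [S]).
v = (16.1/6.302)×26.9 / (7.89/6.302 + 26.9) = 68.72/28.15 = 2.44 nmol/s.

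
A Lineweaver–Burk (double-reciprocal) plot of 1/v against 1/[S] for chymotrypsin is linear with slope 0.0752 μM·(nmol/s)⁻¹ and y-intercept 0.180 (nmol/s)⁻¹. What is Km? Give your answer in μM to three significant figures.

y-intercept = 1/Vmax ⇒ Vmax = 5.56 nmol/s; slope = Km/Vmax ⇒ Km = slope × Vmax.
Km = 0.0752 × 5.56 = 0.418 μM.

0.418 μM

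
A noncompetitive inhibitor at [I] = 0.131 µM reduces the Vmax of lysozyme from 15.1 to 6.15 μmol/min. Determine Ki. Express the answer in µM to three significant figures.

Noncompetitive: Vmax,app = Vmax/α with α = 1 + [I]/Ki.
α = Vmax/Vmax,app = 15.1/6.15 = 2.455.
Ki = [I]/(α − 1) = 0.131/1.455 = 0.0900 µM.

0.0900 µM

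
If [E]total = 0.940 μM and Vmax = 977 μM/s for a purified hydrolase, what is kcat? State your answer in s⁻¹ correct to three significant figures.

kcat = Vmax/[E]total = 977 μM/s / 0.940 μM = 1040 s⁻¹.

1040 s⁻¹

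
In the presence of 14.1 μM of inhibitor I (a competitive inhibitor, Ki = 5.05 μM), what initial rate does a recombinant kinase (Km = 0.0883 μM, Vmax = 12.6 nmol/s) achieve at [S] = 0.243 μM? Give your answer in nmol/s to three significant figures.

α = 1 + [I]/Ki = 1 + 14.1/5.05 = 3.792.
For a competitive inhibitor, Vmax is unchanged and the apparent Km becomes α·Km: Km,app = 0.335 μM, Vmax,app = 12.6 nmol/s.
v = Vmax,app·[S]/(Km,app + [S]) = 12.6 × 0.243/(0.335 + 0.243) = 5.30 nmol/s.

5.30 nmol/s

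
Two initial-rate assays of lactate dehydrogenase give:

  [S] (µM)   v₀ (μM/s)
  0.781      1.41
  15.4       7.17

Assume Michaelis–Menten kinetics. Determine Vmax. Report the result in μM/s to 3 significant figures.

In reciprocal form, 1/v = (Km/Vmax)·(1/[S]) + 1/Vmax. The two points give (1/[S], 1/v) = (1.280, 0.7092) and (0.06494, 0.1395).
Slope = (0.7092 − 0.1395)/(1.280 − 0.06494) = 0.4687; intercept = 0.7092 − 0.4687×1.280 = 0.1090.
Vmax = 1/intercept = 9.17 μM/s; Km = slope × Vmax = 0.4687 × 9.17 = 4.30 µM.

9.17 μM/s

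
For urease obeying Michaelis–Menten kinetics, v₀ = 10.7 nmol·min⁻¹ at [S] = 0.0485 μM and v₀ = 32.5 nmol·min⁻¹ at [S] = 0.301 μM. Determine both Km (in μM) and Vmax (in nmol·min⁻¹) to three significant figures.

Km = 0.194 μM; Vmax = 53.4 nmol·min⁻¹

From v = Vmax[S]/(Km+[S]), each point gives Vmax = v(Km+[S])/[S].
Equating: 10.7(Km+0.0485)/0.0485 = 32.5(Km+0.301)/0.301.
220.6·Km + 10.7 = 108.0·Km + 32.5, so (220.6 − 108.0)·Km = 32.5 − 10.7.
Km = 21.80/112.6 = 0.194 μM; then Vmax = 10.7(0.194+0.0485)/0.0485 = 53.4 nmol·min⁻¹.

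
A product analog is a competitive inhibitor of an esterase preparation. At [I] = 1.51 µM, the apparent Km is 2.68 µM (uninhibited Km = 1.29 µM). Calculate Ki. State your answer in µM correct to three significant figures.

1.40 µM

Competitive: Km,app = α·Km with α = 1 + [I]/Ki.
α = Km,app/Km = 2.68/1.29 = 2.078.
Ki = [I]/(α − 1) = 1.51/1.078 = 1.40 µM.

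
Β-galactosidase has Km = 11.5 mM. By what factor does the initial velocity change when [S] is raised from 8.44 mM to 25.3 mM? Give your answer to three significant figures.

1.62

Since Vmax cancels, v₂/v₁ = [S]₂(Km+[S]₁) / [S]₁(Km+[S]₂).
= 25.3×(11.5+8.44) / (8.44×(11.5+25.3)) = 504.5/310.6 = 1.62.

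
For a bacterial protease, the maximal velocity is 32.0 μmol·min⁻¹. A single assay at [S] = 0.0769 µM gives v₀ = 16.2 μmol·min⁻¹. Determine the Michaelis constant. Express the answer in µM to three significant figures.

0.0750 µM

v/Vmax = 16.2/32.0 = 0.5062 = [S]/(Km+[S]).
So Km + [S] = [S]/0.5062 = 0.1519 µM, giving Km = 0.1519 − 0.0769 = 0.0750 µM.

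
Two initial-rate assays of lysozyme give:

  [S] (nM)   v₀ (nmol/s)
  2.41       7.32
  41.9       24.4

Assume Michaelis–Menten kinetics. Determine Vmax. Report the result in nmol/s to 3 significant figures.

In reciprocal form, 1/v = (Km/Vmax)·(1/[S]) + 1/Vmax. The two points give (1/[S], 1/v) = (0.4149, 0.1366) and (0.02387, 0.04098).
Slope = (0.1366 − 0.04098)/(0.4149 − 0.02387) = 0.2445; intercept = 0.1366 − 0.2445×0.4149 = 0.03515.
Vmax = 1/intercept = 28.5 nmol/s; Km = slope × Vmax = 0.2445 × 28.5 = 6.96 nM.

28.5 nmol/s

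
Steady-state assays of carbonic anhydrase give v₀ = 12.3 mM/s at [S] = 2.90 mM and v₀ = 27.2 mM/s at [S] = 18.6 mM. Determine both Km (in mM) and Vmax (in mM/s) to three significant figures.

Km = 5.36 mM; Vmax = 35.0 mM/s

In reciprocal form, 1/v = (Km/Vmax)·(1/[S]) + 1/Vmax. The two points give (1/[S], 1/v) = (0.3448, 0.08130) and (0.05376, 0.03676).
Slope = (0.08130 − 0.03676)/(0.3448 − 0.05376) = 0.1530; intercept = 0.08130 − 0.1530×0.3448 = 0.02854.
Vmax = 1/intercept = 35.0 mM/s; Km = slope × Vmax = 0.1530 × 35.0 = 5.36 mM.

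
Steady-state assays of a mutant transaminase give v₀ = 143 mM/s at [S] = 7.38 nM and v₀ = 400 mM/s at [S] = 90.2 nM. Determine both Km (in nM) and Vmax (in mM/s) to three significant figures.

In reciprocal form, 1/v = (Km/Vmax)·(1/[S]) + 1/Vmax. The two points give (1/[S], 1/v) = (0.1355, 0.006993) and (0.01109, 0.002500).
Slope = (0.006993 − 0.002500)/(0.1355 − 0.01109) = 0.03611; intercept = 0.006993 − 0.03611×0.1355 = 0.002100.
Vmax = 1/intercept = 476 mM/s; Km = slope × Vmax = 0.03611 × 476 = 17.2 nM.

Km = 17.2 nM; Vmax = 476 mM/s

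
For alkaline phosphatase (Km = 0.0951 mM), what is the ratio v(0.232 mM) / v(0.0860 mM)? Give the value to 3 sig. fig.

1.49

Since Vmax cancels, v₂/v₁ = [S]₂(Km+[S]₁) / [S]₁(Km+[S]₂).
= 0.232×(0.0951+0.0860) / (0.0860×(0.0951+0.232)) = 0.04202/0.02813 = 1.49.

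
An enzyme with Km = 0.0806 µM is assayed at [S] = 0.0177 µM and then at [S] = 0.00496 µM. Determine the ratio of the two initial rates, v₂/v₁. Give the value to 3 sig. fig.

0.322

Since Vmax cancels, v₂/v₁ = [S]₂(Km+[S]₁) / [S]₁(Km+[S]₂).
= 0.00496×(0.0806+0.0177) / (0.0177×(0.0806+0.00496)) = 0.0004876/0.001514 = 0.322.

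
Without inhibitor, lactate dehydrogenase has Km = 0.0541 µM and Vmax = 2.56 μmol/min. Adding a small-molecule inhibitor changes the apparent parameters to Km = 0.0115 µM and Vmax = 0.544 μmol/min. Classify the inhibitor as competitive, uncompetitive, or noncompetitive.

uncompetitive

Both Km and Vmax decrease by the same factor (~4.71-fold) — characteristic of uncompetitive inhibition.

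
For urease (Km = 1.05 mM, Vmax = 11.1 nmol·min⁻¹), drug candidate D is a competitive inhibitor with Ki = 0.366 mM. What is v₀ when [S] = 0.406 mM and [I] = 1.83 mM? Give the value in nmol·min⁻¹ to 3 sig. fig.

α = 1 + [I]/Ki = 1 + 1.83/0.366 = 6.000.
For a competitive inhibitor, Vmax is unchanged and the apparent Km becomes α·Km: Km,app = 6.30 mM, Vmax,app = 11.1 nmol·min⁻¹.
v = Vmax,app·[S]/(Km,app + [S]) = 11.1 × 0.406/(6.30 + 0.406) = 0.672 nmol·min⁻¹.

0.672 nmol·min⁻¹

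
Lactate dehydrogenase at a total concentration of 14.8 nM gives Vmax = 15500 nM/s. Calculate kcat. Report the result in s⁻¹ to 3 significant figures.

1050 s⁻¹

kcat = Vmax/[E]total = 15500 nM/s / 14.8 nM = 1050 s⁻¹.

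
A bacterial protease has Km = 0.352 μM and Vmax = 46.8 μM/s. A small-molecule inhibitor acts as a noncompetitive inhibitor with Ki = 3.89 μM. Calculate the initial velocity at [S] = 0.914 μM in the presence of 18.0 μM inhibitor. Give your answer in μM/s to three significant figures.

With α = 1 + [I]/Ki = 1 + 18.0/3.89 = 5.627, the noncompetitive rate law is v = (Vmax/α)·[S] / (Km + [S]).
v = (46.8/5.627)×0.914 / (0.352 + 0.914) = 7.601/1.266 = 6.00 μM/s.

6.00 μM/s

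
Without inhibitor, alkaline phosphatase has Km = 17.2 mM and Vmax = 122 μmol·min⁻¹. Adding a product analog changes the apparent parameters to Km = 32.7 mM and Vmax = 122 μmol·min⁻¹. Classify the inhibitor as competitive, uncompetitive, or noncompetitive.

competitive

Km increases (17.2 → 32.7 mM) while Vmax is unchanged — the hallmark of competitive inhibition.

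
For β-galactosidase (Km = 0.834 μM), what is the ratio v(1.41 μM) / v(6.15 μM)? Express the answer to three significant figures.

0.714

The fractional saturations are [S]/(Km+[S]) = 6.15/6.984 = 0.8806 and 1.41/2.244 = 0.6283.
v₂/v₁ is just their ratio: 0.6283/0.8806 = 0.714.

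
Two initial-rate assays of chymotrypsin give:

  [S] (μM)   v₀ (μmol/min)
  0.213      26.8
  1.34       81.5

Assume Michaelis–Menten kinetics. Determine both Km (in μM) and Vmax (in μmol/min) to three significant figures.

Km = 0.842 μM; Vmax = 133 μmol/min

From v = Vmax[S]/(Km+[S]), each point gives Vmax = v(Km+[S])/[S].
Equating: 26.8(Km+0.213)/0.213 = 81.5(Km+1.34)/1.34.
125.8·Km + 26.8 = 60.82·Km + 81.5, so (125.8 − 60.82)·Km = 81.5 − 26.8.
Km = 54.70/65.00 = 0.842 μM; then Vmax = 26.8(0.842+0.213)/0.213 = 133 μmol/min.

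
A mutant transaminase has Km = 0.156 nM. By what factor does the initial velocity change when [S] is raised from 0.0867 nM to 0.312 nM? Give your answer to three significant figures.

1.87

Since Vmax cancels, v₂/v₁ = [S]₂(Km+[S]₁) / [S]₁(Km+[S]₂).
= 0.312×(0.156+0.0867) / (0.0867×(0.156+0.312)) = 0.07572/0.04058 = 1.87.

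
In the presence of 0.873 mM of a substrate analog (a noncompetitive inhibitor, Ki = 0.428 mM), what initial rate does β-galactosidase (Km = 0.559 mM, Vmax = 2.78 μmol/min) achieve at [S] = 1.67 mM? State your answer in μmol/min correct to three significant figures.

0.685 μmol/min

α = 1 + [I]/Ki = 1 + 0.873/0.428 = 3.040.
For a noncompetitive inhibitor, Vmax is reduced to Vmax/α while Km is unchanged: Km,app = 0.559 mM, Vmax,app = 0.915 μmol/min.
v = Vmax,app·[S]/(Km,app + [S]) = 0.915 × 1.67/(0.559 + 1.67) = 0.685 μmol/min.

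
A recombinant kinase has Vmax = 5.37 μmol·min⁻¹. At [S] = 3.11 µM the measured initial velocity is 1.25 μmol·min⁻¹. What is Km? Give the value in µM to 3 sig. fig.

10.3 µM

v/Vmax = 1.25/5.37 = 0.2328 = [S]/(Km+[S]).
So Km + [S] = [S]/0.2328 = 13.36 µM, giving Km = 13.36 − 3.11 = 10.3 µM.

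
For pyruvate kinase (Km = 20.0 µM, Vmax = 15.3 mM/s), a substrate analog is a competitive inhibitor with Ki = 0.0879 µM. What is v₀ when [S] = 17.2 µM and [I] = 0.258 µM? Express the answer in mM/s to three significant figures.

With α = 1 + [I]/Ki = 1 + 0.258/0.0879 = 3.935, the competitive rate law is v = Vmax[S] / (αKm + [S]).
v = 15.3×17.2 / (3.935×20.0 + 17.2) = 263.2/95.90 = 2.74 mM/s.

2.74 mM/s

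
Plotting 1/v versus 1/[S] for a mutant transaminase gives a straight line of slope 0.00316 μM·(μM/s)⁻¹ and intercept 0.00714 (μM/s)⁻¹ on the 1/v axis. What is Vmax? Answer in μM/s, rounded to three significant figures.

The y-intercept of a Lineweaver–Burk plot equals 1/Vmax, so Vmax = 1/0.00714 = 140 μM/s.

140 μM/s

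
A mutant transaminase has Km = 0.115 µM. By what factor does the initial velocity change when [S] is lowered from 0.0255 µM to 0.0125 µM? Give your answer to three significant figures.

0.540

Since Vmax cancels, v₂/v₁ = [S]₂(Km+[S]₁) / [S]₁(Km+[S]₂).
= 0.0125×(0.115+0.0255) / (0.0255×(0.115+0.0125)) = 0.001756/0.003251 = 0.540.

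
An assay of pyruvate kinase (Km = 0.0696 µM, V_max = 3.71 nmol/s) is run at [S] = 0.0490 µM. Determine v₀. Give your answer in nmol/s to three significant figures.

v = Vmax·[S]/(Km + [S]) = 3.71 × 0.0490 / (0.0696 + 0.0490)
  = 0.1818 / 0.1186 = 1.53 nmol/s.

1.53 nmol/s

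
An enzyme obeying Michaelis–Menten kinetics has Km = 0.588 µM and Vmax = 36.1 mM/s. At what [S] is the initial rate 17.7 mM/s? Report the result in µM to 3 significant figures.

The required fractional saturation is v/Vmax = 17.7/36.1 = 0.4903.
Then [S]/(Km+[S]) = 0.4903 ⇒ [S] = 0.588 × 0.4903/(1 − 0.4903) = 0.566 µM.

0.566 µM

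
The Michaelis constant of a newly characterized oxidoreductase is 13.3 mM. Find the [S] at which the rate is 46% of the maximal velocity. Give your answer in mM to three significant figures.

v/Vmax = [S]/(Km+[S]) = 0.46, so [S] = Km·0.46/(1 − 0.46) = 13.3 × 0.8519.
[S] = 11.3 mM.

11.3 mM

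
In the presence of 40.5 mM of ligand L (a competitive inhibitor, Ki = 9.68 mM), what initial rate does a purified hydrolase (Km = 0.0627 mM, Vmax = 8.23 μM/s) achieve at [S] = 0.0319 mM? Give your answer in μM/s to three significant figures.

α = 1 + [I]/Ki = 1 + 40.5/9.68 = 5.184.
For a competitive inhibitor, Vmax is unchanged and the apparent Km becomes α·Km: Km,app = 0.325 mM, Vmax,app = 8.23 μM/s.
v = Vmax,app·[S]/(Km,app + [S]) = 8.23 × 0.0319/(0.325 + 0.0319) = 0.736 μM/s.

0.736 μM/s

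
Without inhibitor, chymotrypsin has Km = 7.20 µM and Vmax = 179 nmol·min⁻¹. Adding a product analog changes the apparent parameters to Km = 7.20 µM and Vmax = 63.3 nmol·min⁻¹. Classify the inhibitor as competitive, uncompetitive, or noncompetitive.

Vmax decreases (179 → 63.3 nmol·min⁻¹) while Km is unchanged — pure noncompetitive inhibition.

noncompetitive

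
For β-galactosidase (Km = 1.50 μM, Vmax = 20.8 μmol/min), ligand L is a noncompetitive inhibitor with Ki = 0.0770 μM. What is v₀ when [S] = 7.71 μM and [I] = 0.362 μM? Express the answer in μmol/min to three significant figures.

3.05 μmol/min

α = 1 + [I]/Ki = 1 + 0.362/0.0770 = 5.701.
For a noncompetitive inhibitor, Vmax is reduced to Vmax/α while Km is unchanged: Km,app = 1.50 μM, Vmax,app = 3.65 μmol/min.
v = Vmax,app·[S]/(Km,app + [S]) = 3.65 × 7.71/(1.50 + 7.71) = 3.05 μmol/min.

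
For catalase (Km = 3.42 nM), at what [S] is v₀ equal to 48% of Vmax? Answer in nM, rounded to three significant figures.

3.16 nM

v/Vmax = [S]/(Km+[S]) = 0.48, so [S] = Km·0.48/(1 − 0.48) = 3.42 × 0.9231.
[S] = 3.16 nM.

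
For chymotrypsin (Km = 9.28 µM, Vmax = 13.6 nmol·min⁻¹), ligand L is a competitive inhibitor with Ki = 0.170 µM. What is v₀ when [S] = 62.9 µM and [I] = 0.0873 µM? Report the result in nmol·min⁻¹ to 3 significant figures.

With α = 1 + [I]/Ki = 1 + 0.0873/0.170 = 1.514, the competitive rate law is v = Vmax[S] / (αKm + [S]).
v = 13.6×62.9 / (1.514×9.28 + 62.9) = 855.4/76.95 = 11.1 nmol·min⁻¹.

11.1 nmol·min⁻¹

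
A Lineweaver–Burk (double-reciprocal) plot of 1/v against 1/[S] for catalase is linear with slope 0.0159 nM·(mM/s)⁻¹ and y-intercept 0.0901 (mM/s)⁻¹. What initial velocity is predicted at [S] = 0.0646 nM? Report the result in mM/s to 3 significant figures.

The y-intercept is 1/Vmax, so Vmax = 1/0.0901 = 11.1 mM/s.
The slope is Km/Vmax, so Km = 0.0159 × 11.1 = 0.176 nM.
Then v = 11.1 × 0.0646/(0.176 + 0.0646) = 2.97 mM/s.

2.97 mM/s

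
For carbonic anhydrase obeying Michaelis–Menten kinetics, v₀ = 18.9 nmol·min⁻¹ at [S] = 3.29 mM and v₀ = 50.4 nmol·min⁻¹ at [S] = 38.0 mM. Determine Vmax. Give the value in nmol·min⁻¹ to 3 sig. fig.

From v = Vmax[S]/(Km+[S]), each point gives Vmax = v(Km+[S])/[S].
Equating: 18.9(Km+3.29)/3.29 = 50.4(Km+38.0)/38.0.
5.745·Km + 18.9 = 1.326·Km + 50.4, so (5.745 − 1.326)·Km = 50.4 − 18.9.
Km = 31.50/4.418 = 7.13 mM; then Vmax = 18.9(7.13+3.29)/3.29 = 59.9 nmol·min⁻¹.

59.9 nmol·min⁻¹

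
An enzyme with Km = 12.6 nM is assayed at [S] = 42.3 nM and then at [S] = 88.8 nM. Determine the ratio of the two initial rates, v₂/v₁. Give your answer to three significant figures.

1.14

The fractional saturations are [S]/(Km+[S]) = 42.3/54.90 = 0.7705 and 88.8/101.4 = 0.8757.
v₂/v₁ is just their ratio: 0.8757/0.7705 = 1.14.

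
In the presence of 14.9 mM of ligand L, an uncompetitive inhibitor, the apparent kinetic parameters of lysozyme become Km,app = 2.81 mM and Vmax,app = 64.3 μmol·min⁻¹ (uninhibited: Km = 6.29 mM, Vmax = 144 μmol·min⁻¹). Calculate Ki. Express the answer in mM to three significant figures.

12.0 mM

Uncompetitive: Vmax,app = Vmax/α (and Km,app = Km/α) with α = 1 + [I]/Ki.
α = Vmax/Vmax,app = 144/64.3 = 2.240.
Ki = [I]/(α − 1) = 14.9/1.240 = 12.0 mM.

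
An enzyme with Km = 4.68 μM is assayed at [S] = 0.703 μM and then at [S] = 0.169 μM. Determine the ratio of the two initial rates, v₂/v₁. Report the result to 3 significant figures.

Since Vmax cancels, v₂/v₁ = [S]₂(Km+[S]₁) / [S]₁(Km+[S]₂).
= 0.169×(4.68+0.703) / (0.703×(4.68+0.169)) = 0.9097/3.409 = 0.267.

0.267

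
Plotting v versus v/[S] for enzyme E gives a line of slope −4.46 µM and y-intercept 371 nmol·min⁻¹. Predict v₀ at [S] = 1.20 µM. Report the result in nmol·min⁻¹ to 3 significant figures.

78.7 nmol·min⁻¹

In the Eadie–Hofstee form v = Vmax − Km·(v/[S]), the slope is −Km and the intercept is Vmax, so Km = 4.46 µM and Vmax = 371 nmol·min⁻¹.
v = 371 × 1.20/(4.46 + 1.20) = 78.7 nmol·min⁻¹.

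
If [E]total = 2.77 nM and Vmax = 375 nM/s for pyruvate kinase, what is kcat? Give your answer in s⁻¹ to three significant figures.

135 s⁻¹

kcat = Vmax/[E]total = 375 nM/s / 2.77 nM = 135 s⁻¹.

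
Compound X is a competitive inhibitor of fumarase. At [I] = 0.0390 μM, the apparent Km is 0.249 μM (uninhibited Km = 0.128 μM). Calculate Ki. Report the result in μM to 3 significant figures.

Competitive: Km,app = α·Km with α = 1 + [I]/Ki.
α = Km,app/Km = 0.249/0.128 = 1.945.
Since α = 1 + [I]/Ki, [I]/Ki = 1.945 − 1 = 0.9453 and Ki = 0.0390/0.9453 = 0.0413 μM.

0.0413 μM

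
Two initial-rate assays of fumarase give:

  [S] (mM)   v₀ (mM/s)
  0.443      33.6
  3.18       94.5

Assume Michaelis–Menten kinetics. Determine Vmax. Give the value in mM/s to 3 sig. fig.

134 mM/s

From v = Vmax[S]/(Km+[S]), each point gives Vmax = v(Km+[S])/[S].
Equating: 33.6(Km+0.443)/0.443 = 94.5(Km+3.18)/3.18.
75.85·Km + 33.6 = 29.72·Km + 94.5, so (75.85 − 29.72)·Km = 94.5 − 33.6.
Km = 60.90/46.13 = 1.32 mM; then Vmax = 33.6(1.32+0.443)/0.443 = 134 mM/s.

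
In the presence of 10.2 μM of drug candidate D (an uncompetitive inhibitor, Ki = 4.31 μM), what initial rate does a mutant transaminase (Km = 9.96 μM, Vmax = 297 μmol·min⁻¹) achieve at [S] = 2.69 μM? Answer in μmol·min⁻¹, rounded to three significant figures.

α = 1 + [I]/Ki = 1 + 10.2/4.31 = 3.367.
For an uncompetitive inhibitor, both parameters are divided by α, giving Vmax/α and Km/α: Km,app = 2.96 μM, Vmax,app = 88.2 μmol·min⁻¹.
v = Vmax,app·[S]/(Km,app + [S]) = 88.2 × 2.69/(2.96 + 2.69) = 42.0 μmol·min⁻¹.

42.0 μmol·min⁻¹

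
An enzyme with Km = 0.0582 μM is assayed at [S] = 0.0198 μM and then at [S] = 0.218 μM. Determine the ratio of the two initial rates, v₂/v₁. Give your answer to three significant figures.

The fractional saturations are [S]/(Km+[S]) = 0.0198/0.07800 = 0.2538 and 0.218/0.2762 = 0.7893.
v₂/v₁ is just their ratio: 0.7893/0.2538 = 3.11.

3.11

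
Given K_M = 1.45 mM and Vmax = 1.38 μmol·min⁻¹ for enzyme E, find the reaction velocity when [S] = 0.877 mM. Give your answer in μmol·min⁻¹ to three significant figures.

[S]/(Km+[S]) = 0.877/2.327 = 0.3769, the fractional saturation.
v = 0.3769 × Vmax = 0.3769 × 1.38 = 0.520 μmol·min⁻¹.

0.520 μmol·min⁻¹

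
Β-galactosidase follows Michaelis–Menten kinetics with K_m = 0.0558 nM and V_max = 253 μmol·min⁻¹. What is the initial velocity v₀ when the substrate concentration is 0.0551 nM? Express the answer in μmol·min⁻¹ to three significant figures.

v = Vmax·[S]/(Km + [S]) = 253 × 0.0551 / (0.0558 + 0.0551)
  = 13.94 / 0.1109 = 126 μmol·min⁻¹.

126 μmol·min⁻¹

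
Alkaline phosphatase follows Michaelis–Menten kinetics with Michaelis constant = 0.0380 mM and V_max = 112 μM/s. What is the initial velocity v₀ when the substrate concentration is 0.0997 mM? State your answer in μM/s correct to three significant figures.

[S]/(Km+[S]) = 0.0997/0.1377 = 0.7240, the fractional saturation.
v = 0.7240 × Vmax = 0.7240 × 112 = 81.1 μM/s.

81.1 μM/s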